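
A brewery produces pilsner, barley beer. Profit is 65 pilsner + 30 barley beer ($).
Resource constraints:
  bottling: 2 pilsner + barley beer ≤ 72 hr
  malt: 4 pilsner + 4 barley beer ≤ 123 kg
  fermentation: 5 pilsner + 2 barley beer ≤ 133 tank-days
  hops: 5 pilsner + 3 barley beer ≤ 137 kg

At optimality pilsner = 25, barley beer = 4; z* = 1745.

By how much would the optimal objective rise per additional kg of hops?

Check each constraint at x*: bottling 54/72 (slack 18); malt 116/123 (slack 7); fermentation 133/133 (tight); hops 137/137 (tight).
Slack constraints have shadow price 0 (complementary slackness).
From A_Bᵀ y = c: 5·y_fermentation + 5·y_hops = 65; 2·y_fermentation + 3·y_hops = 30.
This yields shadow prices y_fermentation = 9, y_hops = 4.
Shadow price of hops = 4.

4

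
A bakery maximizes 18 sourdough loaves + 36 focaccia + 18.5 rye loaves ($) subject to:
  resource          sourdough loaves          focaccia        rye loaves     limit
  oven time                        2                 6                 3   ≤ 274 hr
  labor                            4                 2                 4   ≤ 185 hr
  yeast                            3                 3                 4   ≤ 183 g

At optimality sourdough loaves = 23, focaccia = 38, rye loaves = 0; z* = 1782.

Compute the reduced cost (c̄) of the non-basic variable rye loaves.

Binding: oven time and yeast. Non-binding: labor (17 unused).
By complementary slackness, y = 0 for the non-binding constraint.
The binding rows give the dual system: 2·y_oven time + 3·y_yeast = 18 and 6·y_oven time + 3·y_yeast = 36.
Solving: y_oven time = 4.5, y_yeast = 3.
Reduced cost of rye loaves: c₃ − yᵀa₃ = 18.5 − (4.5·3 + 3·4) = 18.5 − 25.5 = -7.

-7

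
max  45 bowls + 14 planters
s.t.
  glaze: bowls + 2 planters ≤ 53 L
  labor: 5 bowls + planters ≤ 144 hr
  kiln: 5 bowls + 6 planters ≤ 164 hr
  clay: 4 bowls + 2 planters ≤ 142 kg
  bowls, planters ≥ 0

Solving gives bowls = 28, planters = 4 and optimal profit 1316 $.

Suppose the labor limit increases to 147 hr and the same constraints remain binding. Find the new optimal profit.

1340

Binding: labor and kiln. Non-binding: glaze (17 unused), clay (22 unused).
By complementary slackness, y = 0 for the non-binding constraints.
From A_Bᵀ y = c: 5·y_labor + 5·y_kiln = 45; 1·y_labor + 6·y_kiln = 14.
Solving: y_labor = 8, y_kiln = 1.
Δz = y_labor·Δb = 8 × (3) = 24, so new z* = 1316 + 24 = 1340.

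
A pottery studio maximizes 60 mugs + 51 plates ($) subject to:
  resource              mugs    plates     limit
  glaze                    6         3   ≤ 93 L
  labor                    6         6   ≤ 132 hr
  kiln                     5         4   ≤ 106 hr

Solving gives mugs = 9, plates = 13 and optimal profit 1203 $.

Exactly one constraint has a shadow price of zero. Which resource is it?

glaze: 93/93 (binding)
labor: 132/132 (binding)
kiln: 97/106 (slack 9)
By complementary slackness, a constraint with positive slack has shadow price 0 → kiln.

kiln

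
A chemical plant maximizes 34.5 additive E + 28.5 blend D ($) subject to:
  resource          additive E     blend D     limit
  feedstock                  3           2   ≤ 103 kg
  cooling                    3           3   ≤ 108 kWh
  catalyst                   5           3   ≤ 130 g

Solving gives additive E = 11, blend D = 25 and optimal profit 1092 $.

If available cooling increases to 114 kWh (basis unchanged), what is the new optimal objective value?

1131

At the optimum: feedstock uses 83 of 103 (slack = 20); cooling uses 108 of 108 (binding); catalyst uses 130 of 130 (binding).
By complementary slackness, y = 0 for the non-binding constraint.
Dual feasibility on the basic columns requires 3·y_cooling + 5·y_catalyst = 34.5, 3·y_cooling + 3·y_catalyst = 28.5.
→ y_cooling = 6.5 and y_catalyst = 3.
Δz = y_cooling·Δb = 6.5 × (6) = 39, so new z* = 1092 + 39 = 1131.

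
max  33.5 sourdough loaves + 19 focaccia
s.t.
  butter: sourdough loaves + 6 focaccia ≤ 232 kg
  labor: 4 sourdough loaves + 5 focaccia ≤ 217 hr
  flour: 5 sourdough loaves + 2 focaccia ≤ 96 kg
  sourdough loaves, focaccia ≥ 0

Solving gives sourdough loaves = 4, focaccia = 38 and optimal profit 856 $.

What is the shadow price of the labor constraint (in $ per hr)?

0

Check each constraint at x*: butter 232/232 (tight); labor 206/217 (slack 11); flour 96/96 (tight).
By complementary slackness, y = 0 for the non-binding constraint.
The binding rows give the dual system: 1·y_butter + 5·y_flour = 33.5 and 6·y_butter + 2·y_flour = 19.
Solving: y_butter = 1, y_flour = 6.5.
Shadow price of labor = 0.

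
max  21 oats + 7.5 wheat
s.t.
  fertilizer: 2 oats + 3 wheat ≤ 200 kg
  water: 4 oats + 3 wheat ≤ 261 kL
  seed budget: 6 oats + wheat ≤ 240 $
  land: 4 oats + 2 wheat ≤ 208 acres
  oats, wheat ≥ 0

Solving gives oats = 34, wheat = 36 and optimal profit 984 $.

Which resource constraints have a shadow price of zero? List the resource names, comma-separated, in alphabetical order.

fertilizer, water

fertilizer: 176/200 (slack 24)
water: 244/261 (slack 17)
seed budget: 240/240 (binding)
land: 208/208 (binding)
By complementary slackness, a constraint with positive slack has shadow price 0 → fertilizer, water.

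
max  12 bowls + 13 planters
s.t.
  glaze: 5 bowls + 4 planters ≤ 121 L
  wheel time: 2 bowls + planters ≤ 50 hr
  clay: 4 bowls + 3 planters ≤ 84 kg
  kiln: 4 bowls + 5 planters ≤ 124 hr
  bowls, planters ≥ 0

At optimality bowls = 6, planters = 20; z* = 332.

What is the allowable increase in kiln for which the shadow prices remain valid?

16

Binding constraints: clay, kiln. The basis is B = [[4,3],[4,5]] with det 8.
Per unit increase in kiln, x* moves by d = (-0.375, 0.5).
The basis stays optimal until bowls reaches 0; allowable increase = 16 hr.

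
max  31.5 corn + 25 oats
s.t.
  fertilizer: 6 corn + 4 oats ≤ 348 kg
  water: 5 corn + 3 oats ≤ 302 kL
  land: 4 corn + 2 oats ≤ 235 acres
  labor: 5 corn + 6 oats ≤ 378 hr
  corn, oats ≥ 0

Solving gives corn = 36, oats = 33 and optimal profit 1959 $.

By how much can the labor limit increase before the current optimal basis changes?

144

Binding constraints: fertilizer, labor. The basis is B = [[6,4],[5,6]] with det 16.
Per unit increase in labor, x* moves by d = (-0.25, 0.375).
The basis stays optimal until corn reaches 0; allowable increase = 144 hr.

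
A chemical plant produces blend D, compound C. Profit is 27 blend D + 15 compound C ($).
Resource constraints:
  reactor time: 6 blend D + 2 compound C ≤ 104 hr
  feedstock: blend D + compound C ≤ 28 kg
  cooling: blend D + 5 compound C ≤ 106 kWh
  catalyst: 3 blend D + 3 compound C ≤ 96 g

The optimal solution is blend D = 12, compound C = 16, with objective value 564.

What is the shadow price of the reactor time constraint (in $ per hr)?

Check each constraint at x*: reactor time 104/104 (tight); feedstock 28/28 (tight); cooling 92/106 (slack 14); catalyst 84/96 (slack 12).
Slack constraints have shadow price 0 (complementary slackness).
Dual feasibility on the basic columns requires 6·y_reactor time + 1·y_feedstock = 27, 2·y_reactor time + 1·y_feedstock = 15.
→ y_reactor time = 3 and y_feedstock = 9.
Shadow price of reactor time = 3.

3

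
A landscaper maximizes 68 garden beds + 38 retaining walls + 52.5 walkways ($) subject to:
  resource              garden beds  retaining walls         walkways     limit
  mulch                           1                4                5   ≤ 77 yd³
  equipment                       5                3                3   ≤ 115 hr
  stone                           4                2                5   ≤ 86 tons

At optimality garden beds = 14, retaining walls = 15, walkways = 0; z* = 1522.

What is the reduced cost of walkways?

-6.5

At the optimum: mulch uses 74 of 77 (slack = 3); equipment uses 115 of 115 (binding); stone uses 86 of 86 (binding).
Since mulch is not tight, its dual is 0.
Dual feasibility on the basic columns requires 5·y_equipment + 4·y_stone = 68, 3·y_equipment + 2·y_stone = 38.
Solving: y_equipment = 8, y_stone = 7.
Reduced cost of walkways: c₃ − yᵀa₃ = 52.5 − (8·3 + 7·5) = 52.5 − 59 = -6.5.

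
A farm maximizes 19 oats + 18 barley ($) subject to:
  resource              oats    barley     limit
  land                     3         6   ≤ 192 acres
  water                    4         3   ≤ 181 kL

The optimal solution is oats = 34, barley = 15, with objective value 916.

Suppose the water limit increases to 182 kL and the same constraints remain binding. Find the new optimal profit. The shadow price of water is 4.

920

Δb = 1, so new z* = 916 + (4)·(1) = 916 + 4 = 920.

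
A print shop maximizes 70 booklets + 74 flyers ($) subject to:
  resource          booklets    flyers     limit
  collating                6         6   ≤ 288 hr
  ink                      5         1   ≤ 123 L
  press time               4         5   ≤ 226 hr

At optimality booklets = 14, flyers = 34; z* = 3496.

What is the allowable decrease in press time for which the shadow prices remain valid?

4.75

Binding constraints: collating, press time. The basis is B = [[6,6],[4,5]] with det 6.
Per unit decrease in press time, x* moves by d = (1, -1).
The basis stays optimal until ink becomes binding; allowable decrease = 4.75 hr.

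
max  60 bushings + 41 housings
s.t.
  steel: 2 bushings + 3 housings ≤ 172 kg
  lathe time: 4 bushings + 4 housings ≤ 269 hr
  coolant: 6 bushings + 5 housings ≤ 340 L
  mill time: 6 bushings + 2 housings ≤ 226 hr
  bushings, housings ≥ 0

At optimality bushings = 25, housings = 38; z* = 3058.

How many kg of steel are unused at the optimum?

8

steel used = 2·25 + 3·38 = 164; slack = 172 − 164 = 8.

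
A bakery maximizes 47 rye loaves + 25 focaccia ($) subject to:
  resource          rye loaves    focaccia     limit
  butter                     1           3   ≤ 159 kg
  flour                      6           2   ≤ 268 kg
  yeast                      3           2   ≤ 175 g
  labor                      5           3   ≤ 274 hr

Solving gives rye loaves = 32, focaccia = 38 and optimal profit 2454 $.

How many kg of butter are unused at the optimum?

butter used = 1·32 + 3·38 = 146; slack = 159 − 146 = 13.

13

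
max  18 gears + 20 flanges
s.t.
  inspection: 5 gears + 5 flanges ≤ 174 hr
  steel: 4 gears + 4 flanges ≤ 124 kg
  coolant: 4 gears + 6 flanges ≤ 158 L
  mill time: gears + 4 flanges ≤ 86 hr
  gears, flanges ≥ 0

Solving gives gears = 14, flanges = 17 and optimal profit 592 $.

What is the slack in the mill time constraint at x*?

4

mill time used = 1·14 + 4·17 = 82; slack = 86 − 82 = 4.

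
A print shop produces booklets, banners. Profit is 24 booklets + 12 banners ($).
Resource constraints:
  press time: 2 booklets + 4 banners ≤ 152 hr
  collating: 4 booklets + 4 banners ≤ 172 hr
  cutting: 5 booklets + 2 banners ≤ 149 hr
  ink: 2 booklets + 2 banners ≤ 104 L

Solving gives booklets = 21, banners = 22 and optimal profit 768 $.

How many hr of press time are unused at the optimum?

press time used = 2·21 + 4·22 = 130; slack = 152 − 130 = 22.

22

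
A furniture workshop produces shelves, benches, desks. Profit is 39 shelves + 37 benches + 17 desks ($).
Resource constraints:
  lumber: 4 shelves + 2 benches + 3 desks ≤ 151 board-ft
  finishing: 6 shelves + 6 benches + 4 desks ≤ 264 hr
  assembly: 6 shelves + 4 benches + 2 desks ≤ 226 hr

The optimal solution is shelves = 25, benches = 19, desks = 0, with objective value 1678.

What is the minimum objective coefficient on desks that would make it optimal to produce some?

24

Check each constraint at x*: lumber 138/151 (slack 13); finishing 264/264 (tight); assembly 226/226 (tight).
Since lumber is not tight, its dual is 0.
The binding rows give the dual system: 6·y_finishing + 6·y_assembly = 39 and 6·y_finishing + 4·y_assembly = 37.
This yields shadow prices y_finishing = 5.5, y_assembly = 1.
desks enters the basis when its profit ≥ yᵀa₃ = 5.5·4 + 1·2 = 24.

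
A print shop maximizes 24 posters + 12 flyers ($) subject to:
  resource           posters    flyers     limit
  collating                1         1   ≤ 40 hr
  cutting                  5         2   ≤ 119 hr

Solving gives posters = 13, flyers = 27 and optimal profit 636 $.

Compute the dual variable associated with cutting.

4

At the optimum: collating uses 40 of 40 (binding); cutting uses 119 of 119 (binding).
Dual feasibility on the basic columns requires 1·y_collating + 5·y_cutting = 24, 1·y_collating + 2·y_cutting = 12.
→ y_collating = 4 and y_cutting = 4.
Shadow price of cutting = 4.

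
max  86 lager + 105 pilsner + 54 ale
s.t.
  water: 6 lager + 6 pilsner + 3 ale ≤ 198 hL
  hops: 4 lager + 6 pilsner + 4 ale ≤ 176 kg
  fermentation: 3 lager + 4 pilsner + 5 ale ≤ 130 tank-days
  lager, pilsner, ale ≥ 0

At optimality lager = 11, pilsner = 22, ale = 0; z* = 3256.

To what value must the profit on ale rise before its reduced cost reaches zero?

At the optimum: water uses 198 of 198 (binding); hops uses 176 of 176 (binding); fermentation uses 121 of 130 (slack = 9).
By complementary slackness, y = 0 for the non-binding constraint.
The binding rows give the dual system: 6·y_water + 4·y_hops = 86 and 6·y_water + 6·y_hops = 105.
Solving: y_water = 8, y_hops = 9.5.
ale enters the basis when its profit ≥ yᵀa₃ = 8·3 + 9.5·4 = 62.

62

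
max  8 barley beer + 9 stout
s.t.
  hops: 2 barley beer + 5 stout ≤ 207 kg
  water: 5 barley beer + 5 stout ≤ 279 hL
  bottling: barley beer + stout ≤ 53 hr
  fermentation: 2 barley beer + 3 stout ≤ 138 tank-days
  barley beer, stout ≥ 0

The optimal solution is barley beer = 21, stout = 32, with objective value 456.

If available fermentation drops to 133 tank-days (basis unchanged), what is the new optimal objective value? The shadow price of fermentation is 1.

451

Δb = -5, so new z* = 456 + (1)·(-5) = 456 − 5 = 451.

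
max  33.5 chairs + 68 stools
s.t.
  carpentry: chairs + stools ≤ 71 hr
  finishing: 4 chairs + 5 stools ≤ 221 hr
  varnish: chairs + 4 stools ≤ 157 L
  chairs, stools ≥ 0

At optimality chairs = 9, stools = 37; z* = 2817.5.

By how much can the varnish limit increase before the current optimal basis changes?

Binding constraints: finishing, varnish. The basis is B = [[4,5],[1,4]] with det 11.
Per unit increase in varnish, x* moves by d = (-0.4545, 0.3636).
The basis stays optimal until chairs reaches 0; allowable increase = 19.8 L.

19.8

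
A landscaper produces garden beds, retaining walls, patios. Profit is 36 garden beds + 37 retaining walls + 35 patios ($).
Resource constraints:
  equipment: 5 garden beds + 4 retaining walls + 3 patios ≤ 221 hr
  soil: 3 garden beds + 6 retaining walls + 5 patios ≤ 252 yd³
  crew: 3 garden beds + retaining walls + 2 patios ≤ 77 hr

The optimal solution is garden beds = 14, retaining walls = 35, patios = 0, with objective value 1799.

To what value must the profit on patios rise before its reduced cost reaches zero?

Binding: soil and crew. Non-binding: equipment (11 unused).
By complementary slackness, y = 0 for the non-binding constraint.
The binding rows give the dual system: 3·y_soil + 3·y_crew = 36 and 6·y_soil + 1·y_crew = 37.
Solving: y_soil = 5, y_crew = 7.
patios enters the basis when its profit ≥ yᵀa₃ = 5·5 + 7·2 = 39.

39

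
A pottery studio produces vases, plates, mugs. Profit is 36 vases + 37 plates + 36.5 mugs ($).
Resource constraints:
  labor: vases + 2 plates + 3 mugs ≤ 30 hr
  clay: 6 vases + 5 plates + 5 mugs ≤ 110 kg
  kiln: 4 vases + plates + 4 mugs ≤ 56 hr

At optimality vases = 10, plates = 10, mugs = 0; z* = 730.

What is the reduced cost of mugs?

-6.5

Check each constraint at x*: labor 30/30 (tight); clay 110/110 (tight); kiln 50/56 (slack 6).
Since kiln is not tight, its dual is 0.
The binding rows give the dual system: 1·y_labor + 6·y_clay = 36 and 2·y_labor + 5·y_clay = 37.
Solving: y_labor = 6, y_clay = 5.
Reduced cost of mugs: c₃ − yᵀa₃ = 36.5 − (6·3 + 5·5) = 36.5 − 43 = -6.5.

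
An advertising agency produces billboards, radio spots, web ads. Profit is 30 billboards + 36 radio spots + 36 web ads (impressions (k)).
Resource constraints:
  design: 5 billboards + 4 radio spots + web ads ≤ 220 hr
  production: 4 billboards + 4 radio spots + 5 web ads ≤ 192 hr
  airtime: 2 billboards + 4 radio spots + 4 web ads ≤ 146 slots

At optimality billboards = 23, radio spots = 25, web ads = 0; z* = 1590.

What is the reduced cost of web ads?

At the optimum: design uses 215 of 220 (slack = 5); production uses 192 of 192 (binding); airtime uses 146 of 146 (binding).
By complementary slackness, y = 0 for the non-binding constraint.
Dual feasibility on the basic columns requires 4·y_production + 2·y_airtime = 30, 4·y_production + 4·y_airtime = 36.
Solving: y_production = 6, y_airtime = 3.
Reduced cost of web ads: c₃ − yᵀa₃ = 36 − (6·5 + 3·4) = 36 − 42 = -6.

-6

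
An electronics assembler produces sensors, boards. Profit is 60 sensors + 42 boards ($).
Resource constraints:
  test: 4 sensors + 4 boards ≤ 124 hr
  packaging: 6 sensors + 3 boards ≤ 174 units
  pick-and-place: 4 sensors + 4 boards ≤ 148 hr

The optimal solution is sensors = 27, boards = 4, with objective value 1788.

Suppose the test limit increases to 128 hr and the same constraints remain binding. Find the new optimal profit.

1812

Check each constraint at x*: test 124/124 (tight); packaging 174/174 (tight); pick-and-place 124/148 (slack 24).
By complementary slackness, y = 0 for the non-binding constraint.
Dual feasibility on the basic columns requires 4·y_test + 6·y_packaging = 60, 4·y_test + 3·y_packaging = 42.
Solving: y_test = 6, y_packaging = 6.
Δz = y_test·Δb = 6 × (4) = 24, so new z* = 1788 + 24 = 1812.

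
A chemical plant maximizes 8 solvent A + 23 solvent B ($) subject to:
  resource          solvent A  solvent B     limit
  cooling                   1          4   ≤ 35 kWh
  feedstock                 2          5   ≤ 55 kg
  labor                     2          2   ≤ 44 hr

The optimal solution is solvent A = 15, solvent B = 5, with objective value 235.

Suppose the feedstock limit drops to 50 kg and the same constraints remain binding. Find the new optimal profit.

Check each constraint at x*: cooling 35/35 (tight); feedstock 55/55 (tight); labor 40/44 (slack 4).
By complementary slackness, y = 0 for the non-binding constraint.
From A_Bᵀ y = c: 1·y_cooling + 2·y_feedstock = 8; 4·y_cooling + 5·y_feedstock = 23.
This yields shadow prices y_cooling = 2, y_feedstock = 3.
Δz = y_feedstock·Δb = 3 × (-5) = -15, so new z* = 235 − 15 = 220.

220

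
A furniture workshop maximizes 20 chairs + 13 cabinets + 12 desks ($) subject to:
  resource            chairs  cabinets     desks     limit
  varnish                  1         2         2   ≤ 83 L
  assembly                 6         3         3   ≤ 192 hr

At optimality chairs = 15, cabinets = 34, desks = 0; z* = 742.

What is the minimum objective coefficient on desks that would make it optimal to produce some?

At the optimum: varnish uses 83 of 83 (binding); assembly uses 192 of 192 (binding).
The binding rows give the dual system: 1·y_varnish + 6·y_assembly = 20 and 2·y_varnish + 3·y_assembly = 13.
This yields shadow prices y_varnish = 2, y_assembly = 3.
desks enters the basis when its profit ≥ yᵀa₃ = 2·2 + 3·3 = 13.

13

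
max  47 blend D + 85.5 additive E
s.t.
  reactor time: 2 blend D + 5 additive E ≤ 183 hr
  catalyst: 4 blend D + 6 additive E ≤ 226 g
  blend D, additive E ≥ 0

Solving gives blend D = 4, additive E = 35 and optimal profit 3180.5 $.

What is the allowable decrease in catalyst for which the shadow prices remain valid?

6.4

Binding constraints: reactor time, catalyst. The basis is B = [[2,5],[4,6]] with det -8.
Per unit decrease in catalyst, x* moves by d = (-0.625, 0.25).
The basis stays optimal until blend D reaches 0; allowable decrease = 6.4 g.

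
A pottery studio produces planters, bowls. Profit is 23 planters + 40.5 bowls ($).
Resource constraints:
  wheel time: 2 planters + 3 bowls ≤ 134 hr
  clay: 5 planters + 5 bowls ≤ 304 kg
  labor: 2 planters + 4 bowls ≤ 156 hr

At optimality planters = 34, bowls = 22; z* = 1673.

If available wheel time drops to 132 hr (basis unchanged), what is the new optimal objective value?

1662

Check each constraint at x*: wheel time 134/134 (tight); clay 280/304 (slack 24); labor 156/156 (tight).
Slack constraints have shadow price 0 (complementary slackness).
The binding rows give the dual system: 2·y_wheel time + 2·y_labor = 23 and 3·y_wheel time + 4·y_labor = 40.5.
→ y_wheel time = 5.5 and y_labor = 6.
Δz = y_wheel time·Δb = 5.5 × (-2) = -11, so new z* = 1673 − 11 = 1662.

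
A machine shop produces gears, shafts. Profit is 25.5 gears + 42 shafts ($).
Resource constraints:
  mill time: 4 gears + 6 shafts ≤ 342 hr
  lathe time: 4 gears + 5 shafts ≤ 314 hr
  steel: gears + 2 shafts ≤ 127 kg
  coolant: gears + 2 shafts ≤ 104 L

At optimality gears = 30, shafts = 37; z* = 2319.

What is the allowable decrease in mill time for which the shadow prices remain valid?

30

Binding constraints: mill time, coolant. The basis is B = [[4,6],[1,2]] with det 2.
Per unit decrease in mill time, x* moves by d = (-1, 0.5).
The basis stays optimal until gears reaches 0; allowable decrease = 30 hr.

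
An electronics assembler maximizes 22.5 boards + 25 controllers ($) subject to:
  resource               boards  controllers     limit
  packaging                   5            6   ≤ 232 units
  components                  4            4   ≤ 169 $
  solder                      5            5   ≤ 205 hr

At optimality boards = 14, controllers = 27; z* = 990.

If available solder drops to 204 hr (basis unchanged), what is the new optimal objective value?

988

Check each constraint at x*: packaging 232/232 (tight); components 164/169 (slack 5); solder 205/205 (tight).
By complementary slackness, y = 0 for the non-binding constraint.
The binding rows give the dual system: 5·y_packaging + 5·y_solder = 22.5 and 6·y_packaging + 5·y_solder = 25.
Solving: y_packaging = 2.5, y_solder = 2.
Δz = y_solder·Δb = 2 × (-1) = -2, so new z* = 990 − 2 = 988.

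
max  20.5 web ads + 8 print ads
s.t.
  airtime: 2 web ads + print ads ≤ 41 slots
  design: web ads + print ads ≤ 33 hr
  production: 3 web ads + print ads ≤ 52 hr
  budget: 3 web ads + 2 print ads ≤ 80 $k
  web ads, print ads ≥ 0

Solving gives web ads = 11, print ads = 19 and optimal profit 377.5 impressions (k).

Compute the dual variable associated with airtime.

At the optimum: airtime uses 41 of 41 (binding); design uses 30 of 33 (slack = 3); production uses 52 of 52 (binding); budget uses 71 of 80 (slack = 9).
Slack constraints have shadow price 0 (complementary slackness).
The binding rows give the dual system: 2·y_airtime + 3·y_production = 20.5 and 1·y_airtime + 1·y_production = 8.
→ y_airtime = 3.5 and y_production = 4.5.
Shadow price of airtime = 3.5.

3.5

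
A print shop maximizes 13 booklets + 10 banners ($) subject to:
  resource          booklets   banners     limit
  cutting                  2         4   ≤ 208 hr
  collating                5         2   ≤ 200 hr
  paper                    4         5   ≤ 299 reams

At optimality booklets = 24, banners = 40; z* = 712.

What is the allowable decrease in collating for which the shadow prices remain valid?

Binding constraints: cutting, collating. The basis is B = [[2,4],[5,2]] with det -16.
Per unit decrease in collating, x* moves by d = (-0.25, 0.125).
The basis stays optimal until booklets reaches 0; allowable decrease = 96 hr.

96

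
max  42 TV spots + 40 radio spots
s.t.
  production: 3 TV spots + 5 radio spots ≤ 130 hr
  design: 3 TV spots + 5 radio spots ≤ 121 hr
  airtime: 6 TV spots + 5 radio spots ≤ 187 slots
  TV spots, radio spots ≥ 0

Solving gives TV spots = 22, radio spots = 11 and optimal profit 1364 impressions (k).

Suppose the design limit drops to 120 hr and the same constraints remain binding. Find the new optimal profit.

1362

Check each constraint at x*: production 121/130 (slack 9); design 121/121 (tight); airtime 187/187 (tight).
Since production is not tight, its dual is 0.
From A_Bᵀ y = c: 3·y_design + 6·y_airtime = 42; 5·y_design + 5·y_airtime = 40.
→ y_design = 2 and y_airtime = 6.
Δz = y_design·Δb = 2 × (-1) = -2, so new z* = 1364 − 2 = 1362.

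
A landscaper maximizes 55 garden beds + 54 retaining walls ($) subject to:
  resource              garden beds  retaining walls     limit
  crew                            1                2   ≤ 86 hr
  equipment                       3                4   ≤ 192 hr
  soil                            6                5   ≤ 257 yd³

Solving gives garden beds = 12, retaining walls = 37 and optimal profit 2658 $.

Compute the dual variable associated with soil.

At the optimum: crew uses 86 of 86 (binding); equipment uses 184 of 192 (slack = 8); soil uses 257 of 257 (binding).
By complementary slackness, y = 0 for the non-binding constraint.
Dual feasibility on the basic columns requires 1·y_crew + 6·y_soil = 55, 2·y_crew + 5·y_soil = 54.
Solving: y_crew = 7, y_soil = 8.
Shadow price of soil = 8.

8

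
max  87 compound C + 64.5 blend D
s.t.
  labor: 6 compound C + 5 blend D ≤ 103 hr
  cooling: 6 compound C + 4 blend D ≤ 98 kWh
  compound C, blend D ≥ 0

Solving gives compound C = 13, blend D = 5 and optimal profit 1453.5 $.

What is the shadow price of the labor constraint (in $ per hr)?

Check each constraint at x*: labor 103/103 (tight); cooling 98/98 (tight).
The binding rows give the dual system: 6·y_labor + 6·y_cooling = 87 and 5·y_labor + 4·y_cooling = 64.5.
Solving: y_labor = 6.5, y_cooling = 8.
Shadow price of labor = 6.5.

6.5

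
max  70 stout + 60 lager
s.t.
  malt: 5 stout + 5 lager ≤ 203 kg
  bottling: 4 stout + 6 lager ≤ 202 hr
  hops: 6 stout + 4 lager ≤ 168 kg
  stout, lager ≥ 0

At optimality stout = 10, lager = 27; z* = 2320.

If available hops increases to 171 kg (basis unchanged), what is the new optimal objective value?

At the optimum: malt uses 185 of 203 (slack = 18); bottling uses 202 of 202 (binding); hops uses 168 of 168 (binding).
Slack constraints have shadow price 0 (complementary slackness).
Dual feasibility on the basic columns requires 4·y_bottling + 6·y_hops = 70, 6·y_bottling + 4·y_hops = 60.
This yields shadow prices y_bottling = 4, y_hops = 9.
Δz = y_hops·Δb = 9 × (3) = 27, so new z* = 2320 + 27 = 2347.

2347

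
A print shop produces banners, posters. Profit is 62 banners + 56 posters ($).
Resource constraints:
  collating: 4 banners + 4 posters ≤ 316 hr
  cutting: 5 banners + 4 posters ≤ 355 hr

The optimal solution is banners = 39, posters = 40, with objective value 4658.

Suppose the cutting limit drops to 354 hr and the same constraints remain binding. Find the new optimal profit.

4652

At the optimum: collating uses 316 of 316 (binding); cutting uses 355 of 355 (binding).
The binding rows give the dual system: 4·y_collating + 5·y_cutting = 62 and 4·y_collating + 4·y_cutting = 56.
This yields shadow prices y_collating = 8, y_cutting = 6.
Δz = y_cutting·Δb = 6 × (-1) = -6, so new z* = 4658 − 6 = 4652.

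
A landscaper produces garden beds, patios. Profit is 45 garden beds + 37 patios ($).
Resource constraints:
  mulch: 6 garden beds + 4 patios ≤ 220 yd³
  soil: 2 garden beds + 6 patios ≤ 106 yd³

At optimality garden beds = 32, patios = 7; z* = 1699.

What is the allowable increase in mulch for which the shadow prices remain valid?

Binding constraints: mulch, soil. The basis is B = [[6,4],[2,6]] with det 28.
Per unit increase in mulch, x* moves by d = (0.2143, -0.0714).
The basis stays optimal until patios reaches 0; allowable increase = 98 yd³.

98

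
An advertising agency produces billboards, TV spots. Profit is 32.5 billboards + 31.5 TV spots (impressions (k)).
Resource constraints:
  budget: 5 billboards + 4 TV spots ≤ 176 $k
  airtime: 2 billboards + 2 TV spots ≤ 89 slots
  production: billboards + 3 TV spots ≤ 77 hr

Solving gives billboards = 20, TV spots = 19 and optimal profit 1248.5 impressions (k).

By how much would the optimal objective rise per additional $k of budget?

6

At the optimum: budget uses 176 of 176 (binding); airtime uses 78 of 89 (slack = 11); production uses 77 of 77 (binding).
Since airtime is not tight, its dual is 0.
The binding rows give the dual system: 5·y_budget + 1·y_production = 32.5 and 4·y_budget + 3·y_production = 31.5.
Solving: y_budget = 6, y_production = 2.5.
Shadow price of budget = 6.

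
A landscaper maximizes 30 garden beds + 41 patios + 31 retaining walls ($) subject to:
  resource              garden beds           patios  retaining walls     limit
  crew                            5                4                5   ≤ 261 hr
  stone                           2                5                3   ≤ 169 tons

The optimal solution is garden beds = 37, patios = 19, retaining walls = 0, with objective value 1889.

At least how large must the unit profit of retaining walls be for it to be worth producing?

At the optimum: crew uses 261 of 261 (binding); stone uses 169 of 169 (binding).
Dual feasibility on the basic columns requires 5·y_crew + 2·y_stone = 30, 4·y_crew + 5·y_stone = 41.
This yields shadow prices y_crew = 4, y_stone = 5.
retaining walls enters the basis when its profit ≥ yᵀa₃ = 4·5 + 5·3 = 35.

35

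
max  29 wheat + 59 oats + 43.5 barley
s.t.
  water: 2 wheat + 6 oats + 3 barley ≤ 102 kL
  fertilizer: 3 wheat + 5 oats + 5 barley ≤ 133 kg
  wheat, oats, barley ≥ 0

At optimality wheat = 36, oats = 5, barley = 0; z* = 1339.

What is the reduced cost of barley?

Both water and fertilizer are binding at x*.
The binding rows give the dual system: 2·y_water + 3·y_fertilizer = 29 and 6·y_water + 5·y_fertilizer = 59.
Solving: y_water = 4, y_fertilizer = 7.
Reduced cost of barley: c₃ − yᵀa₃ = 43.5 − (4·3 + 7·5) = 43.5 − 47 = -3.5.

-3.5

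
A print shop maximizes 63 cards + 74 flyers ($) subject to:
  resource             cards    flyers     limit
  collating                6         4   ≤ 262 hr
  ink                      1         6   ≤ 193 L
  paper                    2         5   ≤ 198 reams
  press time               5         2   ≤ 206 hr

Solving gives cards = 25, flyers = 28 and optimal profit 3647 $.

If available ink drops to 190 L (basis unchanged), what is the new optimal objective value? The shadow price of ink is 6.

3629

Δb = -3, so new z* = 3647 + (6)·(-3) = 3647 − 18 = 3629.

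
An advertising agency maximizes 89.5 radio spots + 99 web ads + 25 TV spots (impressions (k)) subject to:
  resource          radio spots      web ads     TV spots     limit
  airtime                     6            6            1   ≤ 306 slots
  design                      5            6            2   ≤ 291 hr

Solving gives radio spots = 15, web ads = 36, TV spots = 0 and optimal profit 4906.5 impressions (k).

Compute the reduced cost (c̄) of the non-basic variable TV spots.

-1

Check each constraint at x*: airtime 306/306 (tight); design 291/291 (tight).
The binding rows give the dual system: 6·y_airtime + 5·y_design = 89.5 and 6·y_airtime + 6·y_design = 99.
Solving: y_airtime = 7, y_design = 9.5.
Reduced cost of TV spots: c₃ − yᵀa₃ = 25 − (7·1 + 9.5·2) = 25 − 26 = -1.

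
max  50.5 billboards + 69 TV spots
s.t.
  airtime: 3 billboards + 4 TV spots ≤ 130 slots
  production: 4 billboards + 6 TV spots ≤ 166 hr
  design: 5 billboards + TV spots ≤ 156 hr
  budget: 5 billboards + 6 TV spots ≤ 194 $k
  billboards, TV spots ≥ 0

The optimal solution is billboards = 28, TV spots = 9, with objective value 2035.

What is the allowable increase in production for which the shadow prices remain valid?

Binding constraints: production, budget. The basis is B = [[4,6],[5,6]] with det -6.
Per unit increase in production, x* moves by d = (-1, 0.8333).
The basis stays optimal until billboards reaches 0; allowable increase = 28 hr.

28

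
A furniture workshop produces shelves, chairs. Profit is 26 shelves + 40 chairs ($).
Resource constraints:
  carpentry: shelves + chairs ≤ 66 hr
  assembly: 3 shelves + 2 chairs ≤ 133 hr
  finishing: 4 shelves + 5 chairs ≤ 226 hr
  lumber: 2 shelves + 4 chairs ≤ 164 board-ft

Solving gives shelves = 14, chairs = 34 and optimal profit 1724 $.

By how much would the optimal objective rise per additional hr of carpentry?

0

At the optimum: carpentry uses 48 of 66 (slack = 18); assembly uses 110 of 133 (slack = 23); finishing uses 226 of 226 (binding); lumber uses 164 of 164 (binding).
Since carpentry, assembly are not tight, their duals are 0.
The binding rows give the dual system: 4·y_finishing + 2·y_lumber = 26 and 5·y_finishing + 4·y_lumber = 40.
→ y_finishing = 4 and y_lumber = 5.
Shadow price of carpentry = 0.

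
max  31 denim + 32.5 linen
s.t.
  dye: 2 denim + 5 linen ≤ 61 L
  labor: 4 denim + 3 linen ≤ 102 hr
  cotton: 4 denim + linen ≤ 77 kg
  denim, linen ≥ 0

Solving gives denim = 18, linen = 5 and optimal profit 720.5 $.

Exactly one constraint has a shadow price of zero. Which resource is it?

labor

dye: 61/61 (binding)
labor: 87/102 (slack 15)
cotton: 77/77 (binding)
By complementary slackness, a constraint with positive slack has shadow price 0 → labor.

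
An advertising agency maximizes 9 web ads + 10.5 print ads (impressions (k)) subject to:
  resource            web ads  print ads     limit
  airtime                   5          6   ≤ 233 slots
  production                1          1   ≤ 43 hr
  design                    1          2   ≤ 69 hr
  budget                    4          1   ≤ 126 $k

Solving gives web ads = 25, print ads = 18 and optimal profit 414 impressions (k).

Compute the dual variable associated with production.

1.5

Binding: airtime and production. Non-binding: design (8 unused), budget (8 unused).
By complementary slackness, y = 0 for the non-binding constraints.
From A_Bᵀ y = c: 5·y_airtime + 1·y_production = 9; 6·y_airtime + 1·y_production = 10.5.
→ y_airtime = 1.5 and y_production = 1.5.
Shadow price of production = 1.5.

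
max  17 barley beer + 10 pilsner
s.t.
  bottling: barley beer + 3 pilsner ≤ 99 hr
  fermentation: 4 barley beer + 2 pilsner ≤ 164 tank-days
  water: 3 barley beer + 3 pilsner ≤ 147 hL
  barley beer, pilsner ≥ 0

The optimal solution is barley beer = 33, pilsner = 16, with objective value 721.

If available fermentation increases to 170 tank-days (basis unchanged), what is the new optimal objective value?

Check each constraint at x*: bottling 81/99 (slack 18); fermentation 164/164 (tight); water 147/147 (tight).
By complementary slackness, y = 0 for the non-binding constraint.
From A_Bᵀ y = c: 4·y_fermentation + 3·y_water = 17; 2·y_fermentation + 3·y_water = 10.
Solving: y_fermentation = 3.5, y_water = 1.
Δz = y_fermentation·Δb = 3.5 × (6) = 21, so new z* = 721 + 21 = 742.

742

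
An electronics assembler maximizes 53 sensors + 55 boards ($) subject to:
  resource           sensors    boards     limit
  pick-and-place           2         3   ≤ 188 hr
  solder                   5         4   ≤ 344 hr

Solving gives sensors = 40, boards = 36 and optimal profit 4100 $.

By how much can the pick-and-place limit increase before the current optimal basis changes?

70

Binding constraints: pick-and-place, solder. The basis is B = [[2,3],[5,4]] with det -7.
Per unit increase in pick-and-place, x* moves by d = (-0.5714, 0.7143).
The basis stays optimal until sensors reaches 0; allowable increase = 70 hr.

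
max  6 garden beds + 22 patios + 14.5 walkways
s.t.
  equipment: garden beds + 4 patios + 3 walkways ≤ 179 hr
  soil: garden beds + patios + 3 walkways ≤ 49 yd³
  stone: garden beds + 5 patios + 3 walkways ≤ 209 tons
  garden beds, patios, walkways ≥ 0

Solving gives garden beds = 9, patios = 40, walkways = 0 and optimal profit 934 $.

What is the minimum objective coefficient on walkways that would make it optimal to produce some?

At the optimum: equipment uses 169 of 179 (slack = 10); soil uses 49 of 49 (binding); stone uses 209 of 209 (binding).
Slack constraints have shadow price 0 (complementary slackness).
From A_Bᵀ y = c: 1·y_soil + 1·y_stone = 6; 1·y_soil + 5·y_stone = 22.
Solving: y_soil = 2, y_stone = 4.
walkways enters the basis when its profit ≥ yᵀa₃ = 2·3 + 4·3 = 18.

18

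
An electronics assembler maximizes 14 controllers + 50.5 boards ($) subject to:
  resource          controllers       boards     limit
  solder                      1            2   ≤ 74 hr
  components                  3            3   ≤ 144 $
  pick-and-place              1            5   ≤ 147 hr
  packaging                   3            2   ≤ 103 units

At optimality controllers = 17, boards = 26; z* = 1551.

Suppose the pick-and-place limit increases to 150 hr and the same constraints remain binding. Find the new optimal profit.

At the optimum: solder uses 69 of 74 (slack = 5); components uses 129 of 144 (slack = 15); pick-and-place uses 147 of 147 (binding); packaging uses 103 of 103 (binding).
By complementary slackness, y = 0 for the non-binding constraints.
Dual feasibility on the basic columns requires 1·y_pick-and-place + 3·y_packaging = 14, 5·y_pick-and-place + 2·y_packaging = 50.5.
Solving: y_pick-and-place = 9.5, y_packaging = 1.5.
Δz = y_pick-and-place·Δb = 9.5 × (3) = 28.5, so new z* = 1551 + 28.5 = 1579.5.

1579.5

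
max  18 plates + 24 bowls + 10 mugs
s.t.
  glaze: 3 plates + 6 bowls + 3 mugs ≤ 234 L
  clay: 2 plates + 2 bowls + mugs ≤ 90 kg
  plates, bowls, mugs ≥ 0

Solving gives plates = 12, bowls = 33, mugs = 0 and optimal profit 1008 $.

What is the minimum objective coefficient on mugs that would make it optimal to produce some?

Both glaze and clay are binding at x*.
From A_Bᵀ y = c: 3·y_glaze + 2·y_clay = 18; 6·y_glaze + 2·y_clay = 24.
→ y_glaze = 2 and y_clay = 6.
mugs enters the basis when its profit ≥ yᵀa₃ = 2·3 + 6·1 = 12.

12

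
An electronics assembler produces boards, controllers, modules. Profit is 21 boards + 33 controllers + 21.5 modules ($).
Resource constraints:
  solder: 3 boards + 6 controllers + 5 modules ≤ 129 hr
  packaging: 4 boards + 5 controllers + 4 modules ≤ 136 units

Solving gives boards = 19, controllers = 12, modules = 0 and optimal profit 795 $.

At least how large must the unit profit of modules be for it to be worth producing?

27

Both solder and packaging are binding at x*.
The binding rows give the dual system: 3·y_solder + 4·y_packaging = 21 and 6·y_solder + 5·y_packaging = 33.
Solving: y_solder = 3, y_packaging = 3.
modules enters the basis when its profit ≥ yᵀa₃ = 3·5 + 3·4 = 27.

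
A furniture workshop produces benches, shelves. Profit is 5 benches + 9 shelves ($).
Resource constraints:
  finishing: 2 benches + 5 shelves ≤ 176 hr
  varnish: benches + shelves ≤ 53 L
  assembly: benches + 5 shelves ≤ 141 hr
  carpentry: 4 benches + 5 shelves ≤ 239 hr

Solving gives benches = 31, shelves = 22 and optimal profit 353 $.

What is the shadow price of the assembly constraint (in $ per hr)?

1

At the optimum: finishing uses 172 of 176 (slack = 4); varnish uses 53 of 53 (binding); assembly uses 141 of 141 (binding); carpentry uses 234 of 239 (slack = 5).
Slack constraints have shadow price 0 (complementary slackness).
Dual feasibility on the basic columns requires 1·y_varnish + 1·y_assembly = 5, 1·y_varnish + 5·y_assembly = 9.
This yields shadow prices y_varnish = 4, y_assembly = 1.
Shadow price of assembly = 1.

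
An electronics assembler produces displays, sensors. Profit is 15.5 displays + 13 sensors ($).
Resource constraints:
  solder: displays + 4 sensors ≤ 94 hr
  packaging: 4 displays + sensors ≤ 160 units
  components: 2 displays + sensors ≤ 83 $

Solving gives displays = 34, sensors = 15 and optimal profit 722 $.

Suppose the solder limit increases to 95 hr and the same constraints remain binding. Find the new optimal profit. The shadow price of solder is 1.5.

Δb = 1, so new z* = 722 + (1.5)·(1) = 722 + 1.5 = 723.5.

723.5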